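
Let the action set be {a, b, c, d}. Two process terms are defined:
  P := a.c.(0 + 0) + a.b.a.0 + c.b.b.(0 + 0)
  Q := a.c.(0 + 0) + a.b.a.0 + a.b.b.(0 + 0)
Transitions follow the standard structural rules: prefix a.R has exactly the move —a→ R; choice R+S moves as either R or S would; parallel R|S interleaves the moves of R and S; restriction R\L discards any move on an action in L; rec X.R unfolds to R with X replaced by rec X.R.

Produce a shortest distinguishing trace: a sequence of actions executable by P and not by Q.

c

LTS(P): 8 reachable states
  p0 = a.c.(0 + 0) + a.b.a.0 + c.b.b.(0 + 0) has moves —a→ p1, —a→ p2, —c→ p3
  p1 = b.a.0 has moves —b→ p4
  p2 = c.(0 + 0) has moves —c→ p5
  p3 = b.b.(0 + 0) has moves —b→ p6
  p4 = a.0 has moves —a→ p7
  p5 = 0 + 0 has moves (no moves)
  p6 = b.(0 + 0) has moves —b→ p5
  p7 = 0 has moves (no moves)
LTS(Q): 8 reachable states
  q0 = a.c.(0 + 0) + a.b.a.0 + a.b.b.(0 + 0) has moves —a→ q1, —a→ q2, —a→ q3
  q1 = b.a.0 has moves —b→ q4
  q2 = b.b.(0 + 0) has moves —b→ q5
  q3 = c.(0 + 0) has moves —c→ q6
  q4 = a.0 has moves —a→ q7
  q5 = b.(0 + 0) has moves —b→ q6
  q6 = 0 + 0 has moves (no moves)
  q7 = 0 has moves (no moves)
Trace ⟨c⟩ through P, begin at {p0}:
  after c @ step 1: {p3}
  P completes σ.
Trace ⟨c⟩ through Q, begin at {q0}:
  after c @ step 1: ∅  — Q cannot continue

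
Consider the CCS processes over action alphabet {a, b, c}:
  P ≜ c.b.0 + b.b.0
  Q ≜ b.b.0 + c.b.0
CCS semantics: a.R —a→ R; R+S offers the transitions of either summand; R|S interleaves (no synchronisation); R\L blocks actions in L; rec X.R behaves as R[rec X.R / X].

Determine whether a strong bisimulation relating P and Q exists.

LTS(P): 3 reachable states
  m0 = c.b.0 + b.b.0 ⊢ —b→ m1, —c→ m1
  m1 = b.0 ⊢ —b→ m2
  m2 = 0 ⊢ (no moves)
LTS(Q): 3 reachable states
  n0 = b.b.0 + c.b.0 ⊢ —b→ n1, —c→ n1
  n1 = b.0 ⊢ —b→ n2
  n2 = 0 ⊢ (no moves)
Coarsest stable partition (strong bisimilarity classes):
  B0 = {m0, n0}
  B1 = {m1, n1}
  B2 = {m2, n2}
m0 ∈ B0, n0 ∈ B0 → same block

YES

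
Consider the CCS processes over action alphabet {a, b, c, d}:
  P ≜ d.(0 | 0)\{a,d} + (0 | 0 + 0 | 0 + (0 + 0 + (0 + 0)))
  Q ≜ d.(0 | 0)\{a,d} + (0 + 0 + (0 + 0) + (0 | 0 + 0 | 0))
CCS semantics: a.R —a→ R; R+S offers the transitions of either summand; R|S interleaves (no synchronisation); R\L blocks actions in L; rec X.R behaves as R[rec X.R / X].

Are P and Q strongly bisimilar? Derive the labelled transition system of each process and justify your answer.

P ~ Q

P's transition system — 2 states:
  s0 = d.(0 | 0)\{a,d} + (0 | 0 + 0 | 0 + (0 + 0 + (0 + 0))) :: -d-> s1
  s1 = (0 | 0)\{a,d} :: stopped
Q's transition system — 2 states:
  t0 = d.(0 | 0)\{a,d} + (0 + 0 + (0 + 0) + (0 | 0 + 0 | 0)) :: -d-> t1
  t1 = (0 | 0)\{a,d} :: stopped
Bisimilarity quotient blocks:
  B0 = {s0, t0}
  B1 = {s1, t1}
s0 ∈ B0, t0 ∈ B0 → same block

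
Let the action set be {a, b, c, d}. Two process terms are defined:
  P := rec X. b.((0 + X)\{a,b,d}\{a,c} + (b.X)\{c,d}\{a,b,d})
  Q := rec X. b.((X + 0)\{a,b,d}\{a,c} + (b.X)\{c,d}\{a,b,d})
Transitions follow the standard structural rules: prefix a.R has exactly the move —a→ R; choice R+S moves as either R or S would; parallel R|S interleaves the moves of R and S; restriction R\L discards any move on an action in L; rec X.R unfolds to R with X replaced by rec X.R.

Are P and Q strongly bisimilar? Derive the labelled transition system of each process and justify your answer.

YES

LTS(P): 2 reachable states
  p0 = rec X. b.((0 + X)\{a,b,d}\{a,c} + (b.X)\{c,d}\{a,b,d}) :: -b-> p1
  p1 = (0 + (rec X. b.((0 + X)\{a,b,d}\{a,c} + (b.X)\{c,d}\{a,b,d})))\{a,b,d}\{a,c} + (b.(rec X. b.((0 + X)\{a,b,d}\{a,c} + (b.X)\{c,d}\{a,b,d})))\{c,d}\{a,b,d} :: stopped
LTS(Q): 2 reachable states
  q0 = rec X. b.((X + 0)\{a,b,d}\{a,c} + (b.X)\{c,d}\{a,b,d}) :: -b-> q1
  q1 = ((rec X. b.((X + 0)\{a,b,d}\{a,c} + (b.X)\{c,d}\{a,b,d})) + 0)\{a,b,d}\{a,c} + (b.(rec X. b.((X + 0)\{a,b,d}\{a,c} + (b.X)\{c,d}\{a,b,d})))\{c,d}\{a,b,d} :: stopped
Coarsest stable partition (strong bisimilarity classes):
  B0 = {p0, q0}
  B1 = {p1, q1}
p0 ∈ B0, q0 ∈ B0 → same block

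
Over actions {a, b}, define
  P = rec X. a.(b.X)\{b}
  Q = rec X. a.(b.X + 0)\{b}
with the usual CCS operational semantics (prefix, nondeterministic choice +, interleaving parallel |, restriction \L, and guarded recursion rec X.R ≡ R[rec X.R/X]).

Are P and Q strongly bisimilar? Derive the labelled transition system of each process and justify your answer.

Reachable graph of P (2 states):
  u0 = rec X. a.(b.X)\{b} → ··a··> u1
  u1 = (b.(rec X. a.(b.X)\{b}))\{b} → deadlocked
Reachable graph of Q (2 states):
  v0 = rec X. a.(b.X + 0)\{b} → ··a··> v1
  v1 = (b.(rec X. a.(b.X + 0)\{b}) + 0)\{b} → deadlocked
Coarsest stable partition (strong bisimilarity classes):
  B0 = {u0, v0}
  B1 = {u1, v1}
u0 ∈ B0, v0 ∈ B0 → same block

P ~ Q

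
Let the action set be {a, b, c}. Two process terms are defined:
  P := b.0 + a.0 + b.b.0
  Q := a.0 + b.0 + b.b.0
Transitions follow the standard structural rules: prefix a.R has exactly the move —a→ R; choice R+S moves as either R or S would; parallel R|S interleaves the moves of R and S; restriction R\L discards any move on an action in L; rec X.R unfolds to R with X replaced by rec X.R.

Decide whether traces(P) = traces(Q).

YES

Reachable graph of P (3 states):
  u0 = b.0 + a.0 + b.b.0 :: =a=> u1, =b=> u1, =b=> u2
  u1 = 0 :: (no moves)
  u2 = b.0 :: =b=> u1
Reachable graph of Q (3 states):
  v0 = a.0 + b.0 + b.b.0 :: =a=> v1, =b=> v1, =b=> v2
  v1 = 0 :: (no moves)
  v2 = b.0 :: =b=> v1
Coarsest stable partition (strong bisimilarity classes):
  B0 = {u0, v0}
  B1 = {u1, v1}
  B2 = {u2, v2}
u0 ∈ B0, v0 ∈ B0 → same block
Bisimilar ⇒ trace-equivalent.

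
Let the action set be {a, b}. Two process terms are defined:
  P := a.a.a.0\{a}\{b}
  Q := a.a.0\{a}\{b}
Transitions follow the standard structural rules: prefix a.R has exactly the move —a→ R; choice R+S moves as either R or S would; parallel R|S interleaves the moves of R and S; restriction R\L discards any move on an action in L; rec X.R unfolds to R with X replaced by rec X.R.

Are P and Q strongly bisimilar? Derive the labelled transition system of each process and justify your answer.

P ≁ Q

P's transition system — 4 states:
  u0 = a.a.a.0\{a}\{b} ⊢ -a-> u1
  u1 = a.a.0\{a}\{b} ⊢ -a-> u2
  u2 = a.0\{a}\{b} ⊢ -a-> u3
  u3 = 0\{a}\{b} ⊢ ∅
Q's transition system — 3 states:
  v0 = a.a.0\{a}\{b} ⊢ -a-> v1
  v1 = a.0\{a}\{b} ⊢ -a-> v2
  v2 = 0\{a}\{b} ⊢ ∅
Bisimilarity quotient blocks:
  B0 = {u0}
  B1 = {u1, v0}
  B2 = {u2, v1}
  B3 = {u3, v2}
u0 ∈ B0, v0 ∈ B1 → different blocks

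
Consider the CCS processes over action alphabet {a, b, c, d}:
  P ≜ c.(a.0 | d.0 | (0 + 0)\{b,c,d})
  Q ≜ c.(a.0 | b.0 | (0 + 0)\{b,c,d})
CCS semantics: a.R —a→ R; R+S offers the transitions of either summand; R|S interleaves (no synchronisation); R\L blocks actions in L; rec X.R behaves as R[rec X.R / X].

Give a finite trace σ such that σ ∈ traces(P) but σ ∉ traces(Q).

Reachable graph of P (5 states):
  s0 = c.(a.0 | d.0 | (0 + 0)\{b,c,d}) :: —c→ s1
  s1 = a.0 | d.0 | (0 + 0)\{b,c,d} :: —a→ s2, —d→ s3
  s2 = 0 | d.0 | (0 + 0)\{b,c,d} :: —d→ s4
  s3 = a.0 | 0 | (0 + 0)\{b,c,d} :: —a→ s4
  s4 = 0 | 0 | (0 + 0)\{b,c,d} :: deadlocked
Reachable graph of Q (5 states):
  t0 = c.(a.0 | b.0 | (0 + 0)\{b,c,d}) :: —c→ t1
  t1 = a.0 | b.0 | (0 + 0)\{b,c,d} :: —a→ t2, —b→ t3
  t2 = 0 | b.0 | (0 + 0)\{b,c,d} :: —b→ t4
  t3 = a.0 | 0 | (0 + 0)\{b,c,d} :: —a→ t4
  t4 = 0 | 0 | (0 + 0)\{b,c,d} :: deadlocked
Trace ⟨cd⟩ through P, begin at {s0}:
  after c @ step 1: {s1}
  after d @ step 2: {s3}
  P completes σ.
Trace ⟨cd⟩ through Q, begin at {t0}:
  after c @ step 1: {t1}
  after d @ step 2: no successor for Q

cd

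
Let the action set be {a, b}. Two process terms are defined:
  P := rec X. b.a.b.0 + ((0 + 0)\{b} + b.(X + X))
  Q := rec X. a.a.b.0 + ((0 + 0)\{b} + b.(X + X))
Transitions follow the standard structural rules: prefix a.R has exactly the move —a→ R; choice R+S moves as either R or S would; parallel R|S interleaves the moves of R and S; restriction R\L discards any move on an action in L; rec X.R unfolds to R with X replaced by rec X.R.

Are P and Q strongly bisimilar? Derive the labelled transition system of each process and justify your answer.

P ≁ Q

P's transition system — 5 states:
  p0 = rec X. b.a.b.0 + ((0 + 0)\{b} + b.(X + X)) → --b--▸ p1, --b--▸ p2
  p1 = (rec X. b.a.b.0 + ((0 + 0)\{b} + b.(X + X))) + (rec X. b.a.b.0 + ((0 + 0)\{b} + b.(X + X))) → --b--▸ p1, --b--▸ p2
  p2 = a.b.0 → --a--▸ p3
  p3 = b.0 → --b--▸ p4
  p4 = 0 → ∅
Q's transition system — 5 states:
  q0 = rec X. a.a.b.0 + ((0 + 0)\{b} + b.(X + X)) → --a--▸ q1, --b--▸ q2
  q1 = a.b.0 → --a--▸ q3
  q2 = (rec X. a.a.b.0 + ((0 + 0)\{b} + b.(X + X))) + (rec X. a.a.b.0 + ((0 + 0)\{b} + b.(X + X))) → --a--▸ q1, --b--▸ q2
  q3 = b.0 → --b--▸ q4
  q4 = 0 → ∅
Bisimilarity quotient blocks:
  B0 = {p0, p1}
  B1 = {p2, q1}
  B2 = {p3, q3}
  B3 = {p4, q4}
  B4 = {q0, q2}
p0 ∈ B0, q0 ∈ B4 → different blocks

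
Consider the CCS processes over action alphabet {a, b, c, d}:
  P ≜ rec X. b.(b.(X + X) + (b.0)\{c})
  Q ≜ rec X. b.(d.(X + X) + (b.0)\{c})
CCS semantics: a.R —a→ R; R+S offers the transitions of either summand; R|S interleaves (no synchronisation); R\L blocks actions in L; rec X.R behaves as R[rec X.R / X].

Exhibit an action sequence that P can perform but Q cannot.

LTS(P): 4 reachable states
  u0 = rec X. b.(b.(X + X) + (b.0)\{c}) has moves ··b··> u1
  u1 = b.((rec X. b.(b.(X + X) + (b.0)\{c})) + (rec X. b.(b.(X + X) + (b.0)\{c}))) + (b.0)\{c} has moves ··b··> u2, ··b··> u3
  u2 = (rec X. b.(b.(X + X) + (b.0)\{c})) + (rec X. b.(b.(X + X) + (b.0)\{c})) has moves ··b··> u1
  u3 = 0\{c} has moves stopped
LTS(Q): 4 reachable states
  v0 = rec X. b.(d.(X + X) + (b.0)\{c}) has moves ··b··> v1
  v1 = d.((rec X. b.(d.(X + X) + (b.0)\{c})) + (rec X. b.(d.(X + X) + (b.0)\{c}))) + (b.0)\{c} has moves ··b··> v2, ··d··> v3
  v2 = 0\{c} has moves stopped
  v3 = (rec X. b.(d.(X + X) + (b.0)\{c})) + (rec X. b.(d.(X + X) + (b.0)\{c})) has moves ··b··> v1
Executing bbb from P (initial set {u0}):
  step 1 (b): {u1}
  step 2 (b): {u2, u3}
  step 3 (b): {u1}
  ✓ P
Executing bbb from Q (initial set {v0}):
  step 1 (b): {v1}
  step 2 (b): {v2}
  step 3 (b): ∅ (Q stuck)

bbb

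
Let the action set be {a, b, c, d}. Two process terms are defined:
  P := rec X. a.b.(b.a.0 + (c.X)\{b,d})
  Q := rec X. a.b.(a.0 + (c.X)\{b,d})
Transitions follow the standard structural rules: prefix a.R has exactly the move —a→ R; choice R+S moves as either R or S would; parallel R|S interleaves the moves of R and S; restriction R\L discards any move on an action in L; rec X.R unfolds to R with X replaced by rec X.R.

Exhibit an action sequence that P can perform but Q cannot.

LTS(P): 7 reachable states
  u0 = rec X. a.b.(b.a.0 + (c.X)\{b,d}) :: --a--▸ u1
  u1 = b.(b.a.0 + (c.(rec X. a.b.(b.a.0 + (c.X)\{b,d})))\{b,d}) :: --b--▸ u2
  u2 = b.a.0 + (c.(rec X. a.b.(b.a.0 + (c.X)\{b,d})))\{b,d} :: --b--▸ u3, --c--▸ u4
  u3 = a.0 :: --a--▸ u5
  u4 = (rec X. a.b.(b.a.0 + (c.X)\{b,d}))\{b,d} :: --a--▸ u6
  u5 = 0 :: (no moves)
  u6 = (b.(b.a.0 + (c.(rec X. a.b.(b.a.0 + (c.X)\{b,d})))\{b,d}))\{b,d} :: (no moves)
LTS(Q): 6 reachable states
  v0 = rec X. a.b.(a.0 + (c.X)\{b,d}) :: --a--▸ v1
  v1 = b.(a.0 + (c.(rec X. a.b.(a.0 + (c.X)\{b,d})))\{b,d}) :: --b--▸ v2
  v2 = a.0 + (c.(rec X. a.b.(a.0 + (c.X)\{b,d})))\{b,d} :: --a--▸ v3, --c--▸ v4
  v3 = 0 :: (no moves)
  v4 = (rec X. a.b.(a.0 + (c.X)\{b,d}))\{b,d} :: --a--▸ v5
  v5 = (b.(a.0 + (c.(rec X. a.b.(a.0 + (c.X)\{b,d})))\{b,d}))\{b,d} :: (no moves)
Executing abb from P (initial set {u0}):
  after a @ step 1: {u1}
  after b @ step 2: {u2}
  after b @ step 3: {u3}
  P completes σ.
Executing abb from Q (initial set {v0}):
  after a @ step 1: {v1}
  after b @ step 2: {v2}
  after b @ step 3: ∅ (Q stuck)

abb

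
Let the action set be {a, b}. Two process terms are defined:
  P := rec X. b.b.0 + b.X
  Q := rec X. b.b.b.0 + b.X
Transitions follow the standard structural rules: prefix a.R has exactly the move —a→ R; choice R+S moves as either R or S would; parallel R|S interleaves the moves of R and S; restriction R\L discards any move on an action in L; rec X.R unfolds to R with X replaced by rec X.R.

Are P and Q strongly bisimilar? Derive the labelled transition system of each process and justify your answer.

NO

P's transition system — 3 states:
  m0 = rec X. b.b.0 + b.X | --b--▸ m0, --b--▸ m1
  m1 = b.0 | --b--▸ m2
  m2 = 0 | (no moves)
Q's transition system — 4 states:
  n0 = rec X. b.b.b.0 + b.X | --b--▸ n0, --b--▸ n1
  n1 = b.b.0 | --b--▸ n2
  n2 = b.0 | --b--▸ n3
  n3 = 0 | (no moves)
Bisimilarity quotient blocks:
  B0 = {m0}
  B1 = {m1, n2}
  B2 = {m2, n3}
  B3 = {n0}
  B4 = {n1}
m0 ∈ B0, n0 ∈ B3 → different blocks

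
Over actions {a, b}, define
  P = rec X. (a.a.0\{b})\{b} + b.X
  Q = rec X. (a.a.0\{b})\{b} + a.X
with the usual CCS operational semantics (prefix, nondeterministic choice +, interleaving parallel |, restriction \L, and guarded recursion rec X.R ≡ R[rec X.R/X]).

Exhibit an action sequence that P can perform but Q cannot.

b

LTS(P): 3 reachable states
  m0 = rec X. (a.a.0\{b})\{b} + b.X has moves =a=> m1, =b=> m0
  m1 = (a.0\{b})\{b} has moves =a=> m2
  m2 = 0\{b}\{b} has moves ∅
LTS(Q): 3 reachable states
  n0 = rec X. (a.a.0\{b})\{b} + a.X has moves =a=> n0, =a=> n1
  n1 = (a.0\{b})\{b} has moves =a=> n2
  n2 = 0\{b}\{b} has moves ∅
Run σ = ⟨b⟩ on P: start {m0}
  [1] b ⇒ {m0}
  ✓ P
Run σ = ⟨b⟩ on Q: start {n0}
  [1] b ⇒ ∅  — Q cannot continue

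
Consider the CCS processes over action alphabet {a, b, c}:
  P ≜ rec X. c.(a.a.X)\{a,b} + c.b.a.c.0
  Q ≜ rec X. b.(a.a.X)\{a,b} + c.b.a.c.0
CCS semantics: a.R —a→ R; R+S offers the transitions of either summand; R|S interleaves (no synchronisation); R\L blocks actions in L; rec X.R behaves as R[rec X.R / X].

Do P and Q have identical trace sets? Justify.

traces(P) ≠ traces(Q) — witness ⟨b⟩

P's transition system — 6 states:
  s0 = rec X. c.(a.a.X)\{a,b} + c.b.a.c.0 has moves -c-> s1, -c-> s2
  s1 = (a.a.(rec X. c.(a.a.X)\{a,b} + c.b.a.c.0))\{a,b} has moves ·
  s2 = b.a.c.0 has moves -b-> s3
  s3 = a.c.0 has moves -a-> s4
  s4 = c.0 has moves -c-> s5
  s5 = 0 has moves ·
Q's transition system — 6 states:
  t0 = rec X. b.(a.a.X)\{a,b} + c.b.a.c.0 has moves -b-> t1, -c-> t2
  t1 = (a.a.(rec X. b.(a.a.X)\{a,b} + c.b.a.c.0))\{a,b} has moves ·
  t2 = b.a.c.0 has moves -b-> t3
  t3 = a.c.0 has moves -a-> t4
  t4 = c.0 has moves -c-> t5
  t5 = 0 has moves ·
Run σ = ⟨b⟩ on Q: start {t0}
  step 1 (b): {t1}
  ✓ Q
Run σ = ⟨b⟩ on P: start {s0}
  step 1 (b): no successor for P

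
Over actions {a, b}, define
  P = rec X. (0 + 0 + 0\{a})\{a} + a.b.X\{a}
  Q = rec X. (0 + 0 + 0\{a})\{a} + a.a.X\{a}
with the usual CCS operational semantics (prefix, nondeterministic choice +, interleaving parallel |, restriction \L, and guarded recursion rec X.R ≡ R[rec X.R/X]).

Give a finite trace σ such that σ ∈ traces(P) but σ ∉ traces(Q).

P's transition system — 3 states:
  m0 = rec X. (0 + 0 + 0\{a})\{a} + a.b.X\{a} :: -a-> m1
  m1 = b.(rec X. (0 + 0 + 0\{a})\{a} + a.b.X\{a})\{a} :: -b-> m2
  m2 = (rec X. (0 + 0 + 0\{a})\{a} + a.b.X\{a})\{a} :: (no moves)
Q's transition system — 3 states:
  n0 = rec X. (0 + 0 + 0\{a})\{a} + a.a.X\{a} :: -a-> n1
  n1 = a.(rec X. (0 + 0 + 0\{a})\{a} + a.a.X\{a})\{a} :: -a-> n2
  n2 = (rec X. (0 + 0 + 0\{a})\{a} + a.a.X\{a})\{a} :: (no moves)
Run σ = ⟨ab⟩ on P: start {m0}
  step 1 (a): {m1}
  step 2 (b): {m2}
  P completes σ.
Run σ = ⟨ab⟩ on Q: start {n0}
  step 1 (a): {n1}
  step 2 (b): no successor for Q

ab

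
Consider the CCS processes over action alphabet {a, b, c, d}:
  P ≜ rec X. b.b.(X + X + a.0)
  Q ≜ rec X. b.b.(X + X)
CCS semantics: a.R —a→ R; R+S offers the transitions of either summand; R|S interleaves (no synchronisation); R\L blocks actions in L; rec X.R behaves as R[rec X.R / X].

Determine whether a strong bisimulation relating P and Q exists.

not bisimilar

Reachable graph of P (4 states):
  u0 = rec X. b.b.(X + X + a.0) has moves =b=> u1
  u1 = b.((rec X. b.b.(X + X + a.0)) + (rec X. b.b.(X + X + a.0)) + a.0) has moves =b=> u2
  u2 = (rec X. b.b.(X + X + a.0)) + (rec X. b.b.(X + X + a.0)) + a.0 has moves =a=> u3, =b=> u1
  u3 = 0 has moves (no moves)
Reachable graph of Q (3 states):
  v0 = rec X. b.b.(X + X) has moves =b=> v1
  v1 = b.((rec X. b.b.(X + X)) + (rec X. b.b.(X + X))) has moves =b=> v2
  v2 = (rec X. b.b.(X + X)) + (rec X. b.b.(X + X)) has moves =b=> v1
Coarsest stable partition (strong bisimilarity classes):
  B0 = {u0}
  B1 = {u1}
  B2 = {u2}
  B3 = {u3}
  B4 = {v0, v1, v2}
u0 ∈ B0, v0 ∈ B4 → different blocks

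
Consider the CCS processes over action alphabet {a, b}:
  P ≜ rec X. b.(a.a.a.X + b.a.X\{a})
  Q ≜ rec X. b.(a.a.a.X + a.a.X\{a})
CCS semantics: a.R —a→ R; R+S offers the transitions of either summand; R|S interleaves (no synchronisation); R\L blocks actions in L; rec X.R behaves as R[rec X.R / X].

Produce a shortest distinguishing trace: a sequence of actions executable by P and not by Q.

LTS(P): 8 reachable states
  s0 = rec X. b.(a.a.a.X + b.a.X\{a}) → =b=> s1
  s1 = a.a.a.(rec X. b.(a.a.a.X + b.a.X\{a})) + b.a.(rec X. b.(a.a.a.X + b.a.X\{a}))\{a} → =a=> s2, =b=> s3
  s2 = a.a.(rec X. b.(a.a.a.X + b.a.X\{a})) → =a=> s4
  s3 = a.(rec X. b.(a.a.a.X + b.a.X\{a}))\{a} → =a=> s5
  s4 = a.(rec X. b.(a.a.a.X + b.a.X\{a})) → =a=> s0
  s5 = (rec X. b.(a.a.a.X + b.a.X\{a}))\{a} → =b=> s6
  s6 = (a.a.a.(rec X. b.(a.a.a.X + b.a.X\{a})) + b.a.(rec X. b.(a.a.a.X + b.a.X\{a}))\{a})\{a} → =b=> s7
  s7 = (a.(rec X. b.(a.a.a.X + b.a.X\{a}))\{a})\{a} → stopped
LTS(Q): 7 reachable states
  t0 = rec X. b.(a.a.a.X + a.a.X\{a}) → =b=> t1
  t1 = a.a.a.(rec X. b.(a.a.a.X + a.a.X\{a})) + a.a.(rec X. b.(a.a.a.X + a.a.X\{a}))\{a} → =a=> t2, =a=> t3
  t2 = a.(rec X. b.(a.a.a.X + a.a.X\{a}))\{a} → =a=> t4
  t3 = a.a.(rec X. b.(a.a.a.X + a.a.X\{a})) → =a=> t5
  t4 = (rec X. b.(a.a.a.X + a.a.X\{a}))\{a} → =b=> t6
  t5 = a.(rec X. b.(a.a.a.X + a.a.X\{a})) → =a=> t0
  t6 = (a.a.a.(rec X. b.(a.a.a.X + a.a.X\{a})) + a.a.(rec X. b.(a.a.a.X + a.a.X\{a}))\{a})\{a} → stopped
Executing bb from P (initial set {s0}):
  step 1 (b): {s1}
  step 2 (b): {s3}
  — P admits the full trace.
Executing bb from Q (initial set {t0}):
  step 1 (b): {t1}
  step 2 (b): ∅ (Q stuck)

bb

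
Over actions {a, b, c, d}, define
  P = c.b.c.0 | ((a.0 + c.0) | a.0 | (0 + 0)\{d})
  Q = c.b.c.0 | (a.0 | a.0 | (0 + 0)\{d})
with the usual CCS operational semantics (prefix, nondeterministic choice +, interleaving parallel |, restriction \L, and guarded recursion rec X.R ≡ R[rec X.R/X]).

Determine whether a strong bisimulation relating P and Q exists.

NO

Reachable graph of P (16 states):
  s0 = c.b.c.0 | ((a.0 + c.0) | a.0 | (0 + 0)\{d}) :: =a=> s1, =a=> s2, =c=> s2, =c=> s3
  s1 = c.b.c.0 | ((a.0 + c.0) | 0 | (0 + 0)\{d}) :: =a=> s4, =c=> s4, =c=> s5
  s2 = c.b.c.0 | (0 | a.0 | (0 + 0)\{d}) :: =a=> s4, =c=> s6
  s3 = b.c.0 | ((a.0 + c.0) | a.0 | (0 + 0)\{d}) :: =a=> s5, =a=> s6, =b=> s7, =c=> s6
  s4 = c.b.c.0 | (0 | 0 | (0 + 0)\{d}) :: =c=> s8
  s5 = b.c.0 | ((a.0 + c.0) | 0 | (0 + 0)\{d}) :: =a=> s8, =b=> s9, =c=> s8
  s6 = b.c.0 | (0 | a.0 | (0 + 0)\{d}) :: =a=> s8, =b=> s10
  s7 = c.0 | ((a.0 + c.0) | a.0 | (0 + 0)\{d}) :: =a=> s10, =a=> s9, =c=> s10, =c=> s11
  s8 = b.c.0 | (0 | 0 | (0 + 0)\{d}) :: =b=> s12
  s9 = c.0 | ((a.0 + c.0) | 0 | (0 + 0)\{d}) :: =a=> s12, =c=> s12, =c=> s13
  s10 = c.0 | (0 | a.0 | (0 + 0)\{d}) :: =a=> s12, =c=> s14
  s11 = 0 | ((a.0 + c.0) | a.0 | (0 + 0)\{d}) :: =a=> s13, =a=> s14, =c=> s14
  s12 = c.0 | (0 | 0 | (0 + 0)\{d}) :: =c=> s15
  s13 = 0 | ((a.0 + c.0) | 0 | (0 + 0)\{d}) :: =a=> s15, =c=> s15
  s14 = 0 | (0 | a.0 | (0 + 0)\{d}) :: =a=> s15
  s15 = 0 | (0 | 0 | (0 + 0)\{d}) :: ·
Reachable graph of Q (16 states):
  t0 = c.b.c.0 | (a.0 | a.0 | (0 + 0)\{d}) :: =a=> t1, =a=> t2, =c=> t3
  t1 = c.b.c.0 | (0 | a.0 | (0 + 0)\{d}) :: =a=> t4, =c=> t5
  t2 = c.b.c.0 | (a.0 | 0 | (0 + 0)\{d}) :: =a=> t4, =c=> t6
  t3 = b.c.0 | (a.0 | a.0 | (0 + 0)\{d}) :: =a=> t5, =a=> t6, =b=> t7
  t4 = c.b.c.0 | (0 | 0 | (0 + 0)\{d}) :: =c=> t8
  t5 = b.c.0 | (0 | a.0 | (0 + 0)\{d}) :: =a=> t8, =b=> t9
  t6 = b.c.0 | (a.0 | 0 | (0 + 0)\{d}) :: =a=> t8, =b=> t10
  t7 = c.0 | (a.0 | a.0 | (0 + 0)\{d}) :: =a=> t10, =a=> t9, =c=> t11
  t8 = b.c.0 | (0 | 0 | (0 + 0)\{d}) :: =b=> t12
  t9 = c.0 | (0 | a.0 | (0 + 0)\{d}) :: =a=> t12, =c=> t13
  t10 = c.0 | (a.0 | 0 | (0 + 0)\{d}) :: =a=> t12, =c=> t14
  t11 = 0 | (a.0 | a.0 | (0 + 0)\{d}) :: =a=> t13, =a=> t14
  t12 = c.0 | (0 | 0 | (0 + 0)\{d}) :: =c=> t15
  t13 = 0 | (0 | a.0 | (0 + 0)\{d}) :: =a=> t15
  t14 = 0 | (a.0 | 0 | (0 + 0)\{d}) :: =a=> t15
  t15 = 0 | (0 | 0 | (0 + 0)\{d}) :: ·
Partition-refinement fixed point:
  B0 = {s0}
  B1 = {s3}
  B2 = {s7}
  B3 = {s10, t10, t9}
  B4 = {s14, t13, t14}
  B5 = {s15, t15}
  B6 = {s12, t12}
  B7 = {s9}
  B8 = {s13}
  B9 = {s11}
  B10 = {s6, t5, t6}
  B11 = {s8, t8}
  B12 = {s5}
  B13 = {s1}
  B14 = {s4, t4}
  B15 = {s2, t1, t2}
  B16 = {t0}
  B17 = {t3}
  B18 = {t7}
  B19 = {t11}
s0 ∈ B0, t0 ∈ B16 → different blocks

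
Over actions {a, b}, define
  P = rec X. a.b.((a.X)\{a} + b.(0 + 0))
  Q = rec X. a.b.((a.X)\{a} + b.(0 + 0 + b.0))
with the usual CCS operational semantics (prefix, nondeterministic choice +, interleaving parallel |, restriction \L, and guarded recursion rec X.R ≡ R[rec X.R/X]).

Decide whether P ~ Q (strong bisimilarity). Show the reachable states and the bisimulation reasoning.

LTS(P): 4 reachable states
  s0 = rec X. a.b.((a.X)\{a} + b.(0 + 0)) → =a=> s1
  s1 = b.((a.(rec X. a.b.((a.X)\{a} + b.(0 + 0))))\{a} + b.(0 + 0)) → =b=> s2
  s2 = (a.(rec X. a.b.((a.X)\{a} + b.(0 + 0))))\{a} + b.(0 + 0) → =b=> s3
  s3 = 0 + 0 → deadlocked
LTS(Q): 5 reachable states
  t0 = rec X. a.b.((a.X)\{a} + b.(0 + 0 + b.0)) → =a=> t1
  t1 = b.((a.(rec X. a.b.((a.X)\{a} + b.(0 + 0 + b.0))))\{a} + b.(0 + 0 + b.0)) → =b=> t2
  t2 = (a.(rec X. a.b.((a.X)\{a} + b.(0 + 0 + b.0))))\{a} + b.(0 + 0 + b.0) → =b=> t3
  t3 = 0 + 0 + b.0 → =b=> t4
  t4 = 0 → deadlocked
Bisimilarity quotient blocks:
  B0 = {s0}
  B1 = {s1, t2}
  B2 = {s2, t3}
  B3 = {s3, t4}
  B4 = {t0}
  B5 = {t1}
s0 ∈ B0, t0 ∈ B4 → different blocks

not bisimilar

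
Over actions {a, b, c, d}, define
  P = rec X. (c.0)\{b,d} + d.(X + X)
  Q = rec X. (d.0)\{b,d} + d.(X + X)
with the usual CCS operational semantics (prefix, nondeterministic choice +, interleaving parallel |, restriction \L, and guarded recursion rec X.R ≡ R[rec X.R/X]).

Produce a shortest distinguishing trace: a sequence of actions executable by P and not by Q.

Reachable graph of P (3 states):
  u0 = rec X. (c.0)\{b,d} + d.(X + X) has moves =c=> u1, =d=> u2
  u1 = 0\{b,d} has moves deadlocked
  u2 = (rec X. (c.0)\{b,d} + d.(X + X)) + (rec X. (c.0)\{b,d} + d.(X + X)) has moves =c=> u1, =d=> u2
Reachable graph of Q (2 states):
  v0 = rec X. (d.0)\{b,d} + d.(X + X) has moves =d=> v1
  v1 = (rec X. (d.0)\{b,d} + d.(X + X)) + (rec X. (d.0)\{b,d} + d.(X + X)) has moves =d=> v1
Executing c from P (initial set {u0}):
  step 1 (c): {u1}
  ✓ P
Executing c from Q (initial set {v0}):
  step 1 (c): ∅  — Q cannot continue

c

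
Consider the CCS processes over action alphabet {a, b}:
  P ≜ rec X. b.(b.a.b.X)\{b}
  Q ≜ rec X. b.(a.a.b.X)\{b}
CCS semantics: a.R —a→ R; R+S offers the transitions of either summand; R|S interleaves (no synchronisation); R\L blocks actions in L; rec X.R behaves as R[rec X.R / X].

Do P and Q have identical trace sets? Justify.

traces(P) ≠ traces(Q) — witness ⟨ba⟩

LTS(P): 2 reachable states
  m0 = rec X. b.(b.a.b.X)\{b} :: —b→ m1
  m1 = (b.a.b.(rec X. b.(b.a.b.X)\{b}))\{b} :: stopped
LTS(Q): 4 reachable states
  n0 = rec X. b.(a.a.b.X)\{b} :: —b→ n1
  n1 = (a.a.b.(rec X. b.(a.a.b.X)\{b}))\{b} :: —a→ n2
  n2 = (a.b.(rec X. b.(a.a.b.X)\{b}))\{b} :: —a→ n3
  n3 = (b.(rec X. b.(a.a.b.X)\{b}))\{b} :: stopped
Trace ⟨ba⟩ through Q, begin at {n0}:
  step 1 (b): {n1}
  step 2 (a): {n2}
  Q completes σ.
Trace ⟨ba⟩ through P, begin at {m0}:
  step 1 (b): {m1}
  step 2 (a): no successor for P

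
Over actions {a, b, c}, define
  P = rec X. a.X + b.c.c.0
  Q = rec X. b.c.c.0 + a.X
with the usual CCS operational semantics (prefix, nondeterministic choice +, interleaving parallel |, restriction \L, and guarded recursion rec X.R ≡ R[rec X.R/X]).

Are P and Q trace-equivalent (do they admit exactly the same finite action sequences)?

LTS(P): 4 reachable states
  m0 = rec X. a.X + b.c.c.0 ⊢ =a=> m0, =b=> m1
  m1 = c.c.0 ⊢ =c=> m2
  m2 = c.0 ⊢ =c=> m3
  m3 = 0 ⊢ deadlocked
LTS(Q): 4 reachable states
  n0 = rec X. b.c.c.0 + a.X ⊢ =a=> n0, =b=> n1
  n1 = c.c.0 ⊢ =c=> n2
  n2 = c.0 ⊢ =c=> n3
  n3 = 0 ⊢ deadlocked
Coarsest stable partition (strong bisimilarity classes):
  B0 = {m0, n0}
  B1 = {m1, n1}
  B2 = {m2, n2}
  B3 = {m3, n3}
m0 ∈ B0, n0 ∈ B0 → same block
Bisimilar ⇒ trace-equivalent.

traces(P) = traces(Q)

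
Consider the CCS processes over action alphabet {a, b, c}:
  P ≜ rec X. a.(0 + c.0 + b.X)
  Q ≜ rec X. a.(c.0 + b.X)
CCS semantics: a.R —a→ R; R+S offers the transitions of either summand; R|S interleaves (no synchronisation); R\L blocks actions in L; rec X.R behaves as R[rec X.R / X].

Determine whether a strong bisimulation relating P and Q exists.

LTS(P): 3 reachable states
  m0 = rec X. a.(0 + c.0 + b.X) → -a-> m1
  m1 = 0 + c.0 + b.(rec X. a.(0 + c.0 + b.X)) → -b-> m0, -c-> m2
  m2 = 0 → stopped
LTS(Q): 3 reachable states
  n0 = rec X. a.(c.0 + b.X) → -a-> n1
  n1 = c.0 + b.(rec X. a.(c.0 + b.X)) → -b-> n0, -c-> n2
  n2 = 0 → stopped
Partition-refinement fixed point:
  B0 = {m0, n0}
  B1 = {m1, n1}
  B2 = {m2, n2}
m0 ∈ B0, n0 ∈ B0 → same block

bisimilar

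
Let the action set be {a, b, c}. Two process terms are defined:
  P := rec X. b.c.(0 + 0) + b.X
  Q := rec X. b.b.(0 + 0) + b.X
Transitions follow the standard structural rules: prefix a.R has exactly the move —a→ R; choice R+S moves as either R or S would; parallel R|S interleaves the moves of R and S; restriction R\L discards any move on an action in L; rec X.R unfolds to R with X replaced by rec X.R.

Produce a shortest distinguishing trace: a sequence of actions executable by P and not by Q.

bc

Reachable graph of P (3 states):
  s0 = rec X. b.c.(0 + 0) + b.X ⊢ —b→ s0, —b→ s1
  s1 = c.(0 + 0) ⊢ —c→ s2
  s2 = 0 + 0 ⊢ stopped
Reachable graph of Q (3 states):
  t0 = rec X. b.b.(0 + 0) + b.X ⊢ —b→ t0, —b→ t1
  t1 = b.(0 + 0) ⊢ —b→ t2
  t2 = 0 + 0 ⊢ stopped
Executing bc from P (initial set {s0}):
  step 1 (b): {s0, s1}
  step 2 (c): {s2}
  — P admits the full trace.
Executing bc from Q (initial set {t0}):
  step 1 (b): {t0, t1}
  step 2 (c): ∅ (Q stuck)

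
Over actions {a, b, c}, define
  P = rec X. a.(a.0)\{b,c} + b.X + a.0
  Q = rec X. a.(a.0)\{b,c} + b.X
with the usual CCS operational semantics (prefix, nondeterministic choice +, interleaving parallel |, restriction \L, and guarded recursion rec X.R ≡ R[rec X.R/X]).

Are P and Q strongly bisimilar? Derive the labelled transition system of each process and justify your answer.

not bisimilar

LTS(P): 4 reachable states
  s0 = rec X. a.(a.0)\{b,c} + b.X + a.0 ⊢ -a-> s1, -a-> s2, -b-> s0
  s1 = (a.0)\{b,c} ⊢ -a-> s3
  s2 = 0 ⊢ deadlocked
  s3 = 0\{b,c} ⊢ deadlocked
LTS(Q): 3 reachable states
  t0 = rec X. a.(a.0)\{b,c} + b.X ⊢ -a-> t1, -b-> t0
  t1 = (a.0)\{b,c} ⊢ -a-> t2
  t2 = 0\{b,c} ⊢ deadlocked
Coarsest stable partition (strong bisimilarity classes):
  B0 = {s0}
  B1 = {s2, s3, t2}
  B2 = {s1, t1}
  B3 = {t0}
s0 ∈ B0, t0 ∈ B3 → different blocks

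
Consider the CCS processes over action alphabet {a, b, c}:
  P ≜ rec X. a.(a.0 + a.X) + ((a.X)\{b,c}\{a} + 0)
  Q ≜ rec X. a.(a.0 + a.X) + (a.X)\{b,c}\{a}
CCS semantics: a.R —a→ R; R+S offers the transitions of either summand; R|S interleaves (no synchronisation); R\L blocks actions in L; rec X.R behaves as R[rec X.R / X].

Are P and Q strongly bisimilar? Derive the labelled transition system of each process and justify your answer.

P's transition system — 3 states:
  p0 = rec X. a.(a.0 + a.X) + ((a.X)\{b,c}\{a} + 0) ⊢ =a=> p1
  p1 = a.0 + a.(rec X. a.(a.0 + a.X) + ((a.X)\{b,c}\{a} + 0)) ⊢ =a=> p0, =a=> p2
  p2 = 0 ⊢ ∅
Q's transition system — 3 states:
  q0 = rec X. a.(a.0 + a.X) + (a.X)\{b,c}\{a} ⊢ =a=> q1
  q1 = a.0 + a.(rec X. a.(a.0 + a.X) + (a.X)\{b,c}\{a}) ⊢ =a=> q0, =a=> q2
  q2 = 0 ⊢ ∅
Bisimilarity quotient blocks:
  B0 = {p0, q0}
  B1 = {p1, q1}
  B2 = {p2, q2}
p0 ∈ B0, q0 ∈ B0 → same block

YES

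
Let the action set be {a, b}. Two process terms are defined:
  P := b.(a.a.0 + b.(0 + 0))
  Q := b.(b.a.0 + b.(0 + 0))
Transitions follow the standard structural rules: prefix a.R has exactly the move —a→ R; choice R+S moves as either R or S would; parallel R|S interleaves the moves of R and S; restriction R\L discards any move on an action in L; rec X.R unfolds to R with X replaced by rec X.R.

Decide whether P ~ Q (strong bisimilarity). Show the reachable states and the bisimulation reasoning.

NO

LTS(P): 5 reachable states
  s0 = b.(a.a.0 + b.(0 + 0)) | ··b··> s1
  s1 = a.a.0 + b.(0 + 0) | ··a··> s2, ··b··> s3
  s2 = a.0 | ··a··> s4
  s3 = 0 + 0 | ·
  s4 = 0 | ·
LTS(Q): 5 reachable states
  t0 = b.(b.a.0 + b.(0 + 0)) | ··b··> t1
  t1 = b.a.0 + b.(0 + 0) | ··b··> t2, ··b··> t3
  t2 = 0 + 0 | ·
  t3 = a.0 | ··a··> t4
  t4 = 0 | ·
Bisimilarity quotient blocks:
  B0 = {s0}
  B1 = {s1}
  B2 = {s3, s4, t2, t4}
  B3 = {s2, t3}
  B4 = {t0}
  B5 = {t1}
s0 ∈ B0, t0 ∈ B4 → different blocks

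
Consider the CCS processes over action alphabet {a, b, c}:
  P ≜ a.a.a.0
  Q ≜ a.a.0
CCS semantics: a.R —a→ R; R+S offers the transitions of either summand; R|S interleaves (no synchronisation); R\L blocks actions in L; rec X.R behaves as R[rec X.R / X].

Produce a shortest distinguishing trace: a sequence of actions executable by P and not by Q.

Reachable graph of P (4 states):
  s0 = a.a.a.0 :: —a→ s1
  s1 = a.a.0 :: —a→ s2
  s2 = a.0 :: —a→ s3
  s3 = 0 :: ∅
Reachable graph of Q (3 states):
  t0 = a.a.0 :: —a→ t1
  t1 = a.0 :: —a→ t2
  t2 = 0 :: ∅
Run σ = ⟨aaa⟩ on P: start {s0}
  step 1 (a): {s1}
  step 2 (a): {s2}
  step 3 (a): {s3}
  ✓ P
Run σ = ⟨aaa⟩ on Q: start {t0}
  step 1 (a): {t1}
  step 2 (a): {t2}
  step 3 (a): ∅ (Q stuck)

aaa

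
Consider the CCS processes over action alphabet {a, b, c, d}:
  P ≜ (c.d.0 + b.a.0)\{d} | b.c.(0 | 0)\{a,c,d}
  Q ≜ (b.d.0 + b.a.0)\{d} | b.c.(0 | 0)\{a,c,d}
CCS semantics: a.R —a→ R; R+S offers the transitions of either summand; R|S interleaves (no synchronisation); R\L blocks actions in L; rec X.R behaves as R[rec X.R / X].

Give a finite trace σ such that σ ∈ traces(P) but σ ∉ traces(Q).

LTS(P): 12 reachable states
  p0 = (c.d.0 + b.a.0)\{d} | b.c.(0 | 0)\{a,c,d} | -b-> p1, -b-> p2, -c-> p3
  p1 = (a.0)\{d} | b.c.(0 | 0)\{a,c,d} | -a-> p4, -b-> p5
  p2 = (c.d.0 + b.a.0)\{d} | c.(0 | 0)\{a,c,d} | -b-> p5, -c-> p6, -c-> p7
  p3 = (d.0)\{d} | b.c.(0 | 0)\{a,c,d} | -b-> p7
  p4 = 0\{d} | b.c.(0 | 0)\{a,c,d} | -b-> p8
  p5 = (a.0)\{d} | c.(0 | 0)\{a,c,d} | -a-> p8, -c-> p9
  p6 = (c.d.0 + b.a.0)\{d} | (0 | 0)\{a,c,d} | -b-> p9, -c-> p10
  p7 = (d.0)\{d} | c.(0 | 0)\{a,c,d} | -c-> p10
  p8 = 0\{d} | c.(0 | 0)\{a,c,d} | -c-> p11
  p9 = (a.0)\{d} | (0 | 0)\{a,c,d} | -a-> p11
  p10 = (d.0)\{d} | (0 | 0)\{a,c,d} | ·
  p11 = 0\{d} | (0 | 0)\{a,c,d} | ·
LTS(Q): 12 reachable states
  q0 = (b.d.0 + b.a.0)\{d} | b.c.(0 | 0)\{a,c,d} | -b-> q1, -b-> q2, -b-> q3
  q1 = (a.0)\{d} | b.c.(0 | 0)\{a,c,d} | -a-> q4, -b-> q5
  q2 = (b.d.0 + b.a.0)\{d} | c.(0 | 0)\{a,c,d} | -b-> q5, -b-> q6, -c-> q7
  q3 = (d.0)\{d} | b.c.(0 | 0)\{a,c,d} | -b-> q6
  q4 = 0\{d} | b.c.(0 | 0)\{a,c,d} | -b-> q8
  q5 = (a.0)\{d} | c.(0 | 0)\{a,c,d} | -a-> q8, -c-> q9
  q6 = (d.0)\{d} | c.(0 | 0)\{a,c,d} | -c-> q10
  q7 = (b.d.0 + b.a.0)\{d} | (0 | 0)\{a,c,d} | -b-> q10, -b-> q9
  q8 = 0\{d} | c.(0 | 0)\{a,c,d} | -c-> q11
  q9 = (a.0)\{d} | (0 | 0)\{a,c,d} | -a-> q11
  q10 = (d.0)\{d} | (0 | 0)\{a,c,d} | ·
  q11 = 0\{d} | (0 | 0)\{a,c,d} | ·
Executing c from P (initial set {p0}):
  step 1 (c): {p3}
  P completes σ.
Executing c from Q (initial set {q0}):
  step 1 (c): no successor for Q

c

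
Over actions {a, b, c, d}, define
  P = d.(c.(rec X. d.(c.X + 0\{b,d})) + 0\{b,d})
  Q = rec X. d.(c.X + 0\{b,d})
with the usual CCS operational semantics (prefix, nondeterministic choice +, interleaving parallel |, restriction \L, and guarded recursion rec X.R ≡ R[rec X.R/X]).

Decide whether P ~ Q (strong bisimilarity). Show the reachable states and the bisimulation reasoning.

bisimilar

Reachable graph of P (3 states):
  m0 = d.(c.(rec X. d.(c.X + 0\{b,d})) + 0\{b,d}) → —d→ m1
  m1 = c.(rec X. d.(c.X + 0\{b,d})) + 0\{b,d} → —c→ m2
  m2 = rec X. d.(c.X + 0\{b,d}) → —d→ m1
Reachable graph of Q (2 states):
  n0 = rec X. d.(c.X + 0\{b,d}) → —d→ n1
  n1 = c.(rec X. d.(c.X + 0\{b,d})) + 0\{b,d} → —c→ n0
Bisimilarity quotient blocks:
  B0 = {m0, m2, n0}
  B1 = {m1, n1}
m0 ∈ B0, n0 ∈ B0 → same block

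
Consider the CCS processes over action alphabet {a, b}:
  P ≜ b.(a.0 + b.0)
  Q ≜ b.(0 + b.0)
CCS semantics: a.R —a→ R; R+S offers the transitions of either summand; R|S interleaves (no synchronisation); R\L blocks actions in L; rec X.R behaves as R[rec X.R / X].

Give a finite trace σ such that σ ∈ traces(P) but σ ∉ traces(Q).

Reachable graph of P (3 states):
  p0 = b.(a.0 + b.0) :: --b--▸ p1
  p1 = a.0 + b.0 :: --a--▸ p2, --b--▸ p2
  p2 = 0 :: (no moves)
Reachable graph of Q (3 states):
  q0 = b.(0 + b.0) :: --b--▸ q1
  q1 = 0 + b.0 :: --b--▸ q2
  q2 = 0 :: (no moves)
Trace ⟨ba⟩ through P, begin at {p0}:
  step 1 (b): {p1}
  step 2 (a): {p2}
  ✓ P
Trace ⟨ba⟩ through Q, begin at {q0}:
  step 1 (b): {q1}
  step 2 (a): no successor for Q

ba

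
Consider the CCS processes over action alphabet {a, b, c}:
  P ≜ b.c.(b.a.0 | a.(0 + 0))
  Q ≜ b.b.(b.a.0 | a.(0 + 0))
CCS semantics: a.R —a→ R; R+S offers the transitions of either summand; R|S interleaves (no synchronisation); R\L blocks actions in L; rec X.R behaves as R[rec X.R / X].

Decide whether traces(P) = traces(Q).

trace-distinct — witness ⟨bc⟩

Reachable graph of P (8 states):
  p0 = b.c.(b.a.0 | a.(0 + 0)) has moves --b--▸ p1
  p1 = c.(b.a.0 | a.(0 + 0)) has moves --c--▸ p2
  p2 = b.a.0 | a.(0 + 0) has moves --a--▸ p3, --b--▸ p4
  p3 = b.a.0 | (0 + 0) has moves --b--▸ p5
  p4 = a.0 | a.(0 + 0) has moves --a--▸ p5, --a--▸ p6
  p5 = a.0 | (0 + 0) has moves --a--▸ p7
  p6 = 0 | a.(0 + 0) has moves --a--▸ p7
  p7 = 0 | (0 + 0) has moves ·
Reachable graph of Q (8 states):
  q0 = b.b.(b.a.0 | a.(0 + 0)) has moves --b--▸ q1
  q1 = b.(b.a.0 | a.(0 + 0)) has moves --b--▸ q2
  q2 = b.a.0 | a.(0 + 0) has moves --a--▸ q3, --b--▸ q4
  q3 = b.a.0 | (0 + 0) has moves --b--▸ q5
  q4 = a.0 | a.(0 + 0) has moves --a--▸ q5, --a--▸ q6
  q5 = a.0 | (0 + 0) has moves --a--▸ q7
  q6 = 0 | a.(0 + 0) has moves --a--▸ q7
  q7 = 0 | (0 + 0) has moves ·
Run σ = ⟨bc⟩ on P: start {p0}
  after b @ step 1: {p1}
  after c @ step 2: {p2}
  P completes σ.
Run σ = ⟨bc⟩ on Q: start {q0}
  after b @ step 1: {q1}
  after c @ step 2: no successor for Q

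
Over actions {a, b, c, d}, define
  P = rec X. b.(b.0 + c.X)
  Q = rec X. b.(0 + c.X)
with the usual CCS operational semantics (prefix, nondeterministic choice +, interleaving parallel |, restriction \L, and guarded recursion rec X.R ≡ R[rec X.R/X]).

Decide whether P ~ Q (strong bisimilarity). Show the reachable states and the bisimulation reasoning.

P's transition system — 3 states:
  u0 = rec X. b.(b.0 + c.X) has moves -b-> u1
  u1 = b.0 + c.(rec X. b.(b.0 + c.X)) has moves -b-> u2, -c-> u0
  u2 = 0 has moves ·
Q's transition system — 2 states:
  v0 = rec X. b.(0 + c.X) has moves -b-> v1
  v1 = 0 + c.(rec X. b.(0 + c.X)) has moves -c-> v0
Partition-refinement fixed point:
  B0 = {u0}
  B1 = {u1}
  B2 = {u2}
  B3 = {v0}
  B4 = {v1}
u0 ∈ B0, v0 ∈ B3 → different blocks

NO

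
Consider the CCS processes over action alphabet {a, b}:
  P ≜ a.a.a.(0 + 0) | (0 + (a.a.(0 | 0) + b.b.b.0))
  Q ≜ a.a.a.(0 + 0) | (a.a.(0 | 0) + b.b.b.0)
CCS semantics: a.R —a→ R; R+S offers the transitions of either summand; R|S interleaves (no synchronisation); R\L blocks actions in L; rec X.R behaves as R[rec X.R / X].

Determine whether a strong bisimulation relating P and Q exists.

LTS(P): 24 reachable states
  p0 = a.a.a.(0 + 0) | (0 + (a.a.(0 | 0) + b.b.b.0)) has moves --a--▸ p1, --a--▸ p2, --b--▸ p3
  p1 = a.a.(0 + 0) | (0 + (a.a.(0 | 0) + b.b.b.0)) has moves --a--▸ p4, --a--▸ p5, --b--▸ p6
  p2 = a.a.a.(0 + 0) | a.(0 | 0) has moves --a--▸ p5, --a--▸ p7
  p3 = a.a.a.(0 + 0) | b.b.0 has moves --a--▸ p6, --b--▸ p8
  p4 = a.(0 + 0) | (0 + (a.a.(0 | 0) + b.b.b.0)) has moves --a--▸ p10, --a--▸ p9, --b--▸ p11
  p5 = a.a.(0 + 0) | a.(0 | 0) has moves --a--▸ p10, --a--▸ p12
  p6 = a.a.(0 + 0) | b.b.0 has moves --a--▸ p11, --b--▸ p13
  p7 = a.a.a.(0 + 0) | (0 | 0) has moves --a--▸ p12
  p8 = a.a.a.(0 + 0) | b.0 has moves --a--▸ p13, --b--▸ p14
  p9 = (0 + 0) | (0 + (a.a.(0 | 0) + b.b.b.0)) has moves --a--▸ p15, --b--▸ p16
  p10 = a.(0 + 0) | a.(0 | 0) has moves --a--▸ p15, --a--▸ p17
  p11 = a.(0 + 0) | b.b.0 has moves --a--▸ p16, --b--▸ p18
  p12 = a.a.(0 + 0) | (0 | 0) has moves --a--▸ p17
  p13 = a.a.(0 + 0) | b.0 has moves --a--▸ p18, --b--▸ p19
  p14 = a.a.a.(0 + 0) | 0 has moves --a--▸ p19
  p15 = (0 + 0) | a.(0 | 0) has moves --a--▸ p20
  p16 = (0 + 0) | b.b.0 has moves --b--▸ p21
  p17 = a.(0 + 0) | (0 | 0) has moves --a--▸ p20
  p18 = a.(0 + 0) | b.0 has moves --a--▸ p21, --b--▸ p22
  p19 = a.a.(0 + 0) | 0 has moves --a--▸ p22
  p20 = (0 + 0) | (0 | 0) has moves ∅
  p21 = (0 + 0) | b.0 has moves --b--▸ p23
  p22 = a.(0 + 0) | 0 has moves --a--▸ p23
  p23 = (0 + 0) | 0 has moves ∅
LTS(Q): 24 reachable states
  q0 = a.a.a.(0 + 0) | (a.a.(0 | 0) + b.b.b.0) has moves --a--▸ q1, --a--▸ q2, --b--▸ q3
  q1 = a.a.(0 + 0) | (a.a.(0 | 0) + b.b.b.0) has moves --a--▸ q4, --a--▸ q5, --b--▸ q6
  q2 = a.a.a.(0 + 0) | a.(0 | 0) has moves --a--▸ q5, --a--▸ q7
  q3 = a.a.a.(0 + 0) | b.b.0 has moves --a--▸ q6, --b--▸ q8
  q4 = a.(0 + 0) | (a.a.(0 | 0) + b.b.b.0) has moves --a--▸ q10, --a--▸ q9, --b--▸ q11
  q5 = a.a.(0 + 0) | a.(0 | 0) has moves --a--▸ q10, --a--▸ q12
  q6 = a.a.(0 + 0) | b.b.0 has moves --a--▸ q11, --b--▸ q13
  q7 = a.a.a.(0 + 0) | (0 | 0) has moves --a--▸ q12
  q8 = a.a.a.(0 + 0) | b.0 has moves --a--▸ q13, --b--▸ q14
  q9 = (0 + 0) | (a.a.(0 | 0) + b.b.b.0) has moves --a--▸ q15, --b--▸ q16
  q10 = a.(0 + 0) | a.(0 | 0) has moves --a--▸ q15, --a--▸ q17
  q11 = a.(0 + 0) | b.b.0 has moves --a--▸ q16, --b--▸ q18
  q12 = a.a.(0 + 0) | (0 | 0) has moves --a--▸ q17
  q13 = a.a.(0 + 0) | b.0 has moves --a--▸ q18, --b--▸ q19
  q14 = a.a.a.(0 + 0) | 0 has moves --a--▸ q19
  q15 = (0 + 0) | a.(0 | 0) has moves --a--▸ q20
  q16 = (0 + 0) | b.b.0 has moves --b--▸ q21
  q17 = a.(0 + 0) | (0 | 0) has moves --a--▸ q20
  q18 = a.(0 + 0) | b.0 has moves --a--▸ q21, --b--▸ q22
  q19 = a.a.(0 + 0) | 0 has moves --a--▸ q22
  q20 = (0 + 0) | (0 | 0) has moves ∅
  q21 = (0 + 0) | b.0 has moves --b--▸ q23
  q22 = a.(0 + 0) | 0 has moves --a--▸ q23
  q23 = (0 + 0) | 0 has moves ∅
Coarsest stable partition (strong bisimilarity classes):
  B0 = {p0, q0}
  B1 = {p1, q1}
  B2 = {p14, p5, p7, q14, q5, q7}
  B3 = {p10, p12, p19, q10, q12, q19}
  B4 = {p15, p17, p22, q15, q17, q22}
  B5 = {p20, p23, q20, q23}
  B6 = {p6, q6}
  B7 = {p13, q13}
  B8 = {p18, q18}
  B9 = {p21, q21}
  B10 = {p11, q11}
  B11 = {p16, q16}
  B12 = {p4, q4}
  B13 = {p9, q9}
  B14 = {p3, q3}
  B15 = {p8, q8}
  B16 = {p2, q2}
p0 ∈ B0, q0 ∈ B0 → same block

bisimilar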